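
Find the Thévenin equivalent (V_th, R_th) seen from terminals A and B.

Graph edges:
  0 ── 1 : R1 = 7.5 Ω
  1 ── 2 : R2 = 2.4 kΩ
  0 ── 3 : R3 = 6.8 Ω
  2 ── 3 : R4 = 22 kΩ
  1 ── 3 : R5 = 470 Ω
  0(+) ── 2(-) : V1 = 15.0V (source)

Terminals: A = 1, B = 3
Step 1 — V_th is the open-circuit voltage V_A - V_B (nothing connected across the terminals).
Nodal analysis, taking node 2 as the 0 V reference.
Source V1 fixes V_0 = 15 V.
KCL at each unknown node (sum of currents leaving = 0; resistances in Ω):
  Node 1: (V_1 - 15)/7.5 + (V_1 - 0)/2400 + (V_1 - V_3)/470 = 0
  Node 3: (V_3 - 15)/6.8 + (V_3 - 0)/22000 + (V_3 - V_1)/470 = 0
Collecting terms (coefficients in siemens):
  0.1359·V_1 - 0.002128·V_3 = 2
  0.1492·V_3 - 0.002128·V_1 = 2.206
Determinant D = (0.1359)(0.1492) - (-0.002128)(-0.002128) = 0.02027
V_1 = [(2)(0.1492) - (-0.002128)(2.206)]/D = 14.95 V
V_3 = [(0.1359)(2.206) - (2)(-0.002128)]/D = 14.99 V
V_th = V_1 - V_3 = 14.95 - 14.99 = -0.04085 V
Step 2 — R_th: zero the source — replace V1 by a short circuit (node 2 merges into node 0) — and find the resistance seen between A (node 1) and B (node 3).
Reduce the network between node 1 (A) and node 3 (B) by series/parallel combination:
  Rp1 = R1 ‖ R2 (parallel, both between nodes 0 and 1) = 1/(1/7.5 + 1/2400) = 7.477 Ω
  Rp2 = R3 ‖ R4 (parallel, both between nodes 0 and 3) = 1/(1/6.8 + 1/22000) = 6.798 Ω
  Rs1 = Rp1 + Rp2 (series, joined only at node 0) = 7.477 + 6.798 = 14.27 Ω
  Rp3 = R5 ‖ Rs1 (parallel, both between nodes 1 and 3) = 1/(1/470 + 1/14.27) = 13.85 Ω
R_th = 13.85 Ω

Final answer: V_th = -0.04085 V, R_th = 13.85 Ω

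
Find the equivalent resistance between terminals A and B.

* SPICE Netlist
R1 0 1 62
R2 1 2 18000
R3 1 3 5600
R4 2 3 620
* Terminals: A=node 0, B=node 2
Reduce the network between node 0 (A) and node 2 (B) by series/parallel combination:
  Rs1 = R3 + R4 (series, joined only at node 3) = 5600 + 620 = 6220 Ω
  Rp1 = R2 ‖ Rs1 (parallel, both between nodes 1 and 2) = 1/(1/18000 + 1/6220) = 4623 Ω
  Rs2 = R1 + Rp1 (series, joined only at node 1) = 62 + 4623 = 4685 Ω
R_eq = 4.685 kΩ

Final answer: 4.685 kΩ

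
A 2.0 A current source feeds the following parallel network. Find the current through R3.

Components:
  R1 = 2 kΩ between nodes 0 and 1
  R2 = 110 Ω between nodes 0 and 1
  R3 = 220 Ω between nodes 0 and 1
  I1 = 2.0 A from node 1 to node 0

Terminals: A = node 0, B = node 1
All resistors sit directly between nodes 0 and 1, so they are in parallel and share one voltage V; the full source current 2 A splits among them.
1/R_par = 1/2000 + 1/110 + 1/220 = 0.01414 S  =>  R_par = 70.74 Ω
V = I × R_par = 2 × 70.74 = 141.5 V
I_R3 = V/R3 = 141.5/220 = 0.6431 A

Final answer: 0.6431 A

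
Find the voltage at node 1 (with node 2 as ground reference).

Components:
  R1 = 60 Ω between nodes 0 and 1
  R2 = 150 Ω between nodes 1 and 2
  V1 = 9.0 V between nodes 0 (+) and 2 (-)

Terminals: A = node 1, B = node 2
Nodal analysis, taking node 2 as the 0 V reference.
Source V1 fixes V_0 = 9 V.
KCL at each unknown node (sum of currents leaving = 0; resistances in Ω):
  Node 1: (V_1 - 9)/60 + (V_1 - 0)/150 = 0
Collecting terms: 0.02333 × V_1 = 0.15  =>  V_1 = 6.429 V
The requested potential is V_1 = 6.429 V.

Final answer: V_1 = 6.429 V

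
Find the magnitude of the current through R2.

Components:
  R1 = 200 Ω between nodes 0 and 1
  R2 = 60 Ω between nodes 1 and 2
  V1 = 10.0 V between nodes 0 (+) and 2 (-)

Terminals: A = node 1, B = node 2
Nodal analysis, taking node 2 as the 0 V reference.
Source V1 fixes V_0 = 10 V.
KCL at each unknown node (sum of currents leaving = 0; resistances in Ω):
  Node 1: (V_1 - 10)/200 + (V_1 - 0)/60 = 0
Collecting terms: 0.02167 × V_1 = 0.05  =>  V_1 = 2.308 V
I_R2 = (V_1 - V_2)/R2 = (2.308 - 0)/60 = 0.03846 A
|I_R2| = 0.03846 A

Final answer: |I_R2| = 0.03846 A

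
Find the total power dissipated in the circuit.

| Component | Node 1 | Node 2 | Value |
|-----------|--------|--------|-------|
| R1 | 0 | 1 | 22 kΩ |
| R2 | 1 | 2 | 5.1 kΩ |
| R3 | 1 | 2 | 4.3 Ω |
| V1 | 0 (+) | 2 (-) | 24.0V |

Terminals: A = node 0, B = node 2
Nodal analysis, taking node 2 as the 0 V reference.
Source V1 fixes V_0 = 24 V.
KCL at each unknown node (sum of currents leaving = 0; resistances in Ω):
  Node 1: (V_1 - 24)/22000 + (V_1 - 0)/5100 + (V_1 - 0)/4.3 = 0
Collecting terms: 0.2328 × V_1 = 0.001091  =>  V_1 = 0.004686 V
Power in each resistor, P = (ΔV)²/R:
  P_R1 = (24 - 0.004686)²/22000 = 0.02617 W
  P_R2 = (0.004686 - 0)²/5100 = 0.000000004306 W
  P_R3 = (0.004686 - 0)²/4.3 = 0.000005107 W
P_total = P_R1 + P_R2 + P_R3 = 0.02618 W

Final answer: 0.02618 W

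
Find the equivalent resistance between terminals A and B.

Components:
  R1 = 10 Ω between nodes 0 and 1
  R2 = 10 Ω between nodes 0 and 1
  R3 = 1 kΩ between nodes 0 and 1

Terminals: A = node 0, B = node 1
Reduce the network between node 0 (A) and node 1 (B) by series/parallel combination:
  Rp1 = R1 ‖ R2 ‖ R3 (parallel, all between nodes 0 and 1) = 1/(1/10 + 1/10 + 1/1000) = 4.975 Ω
R_eq = 4.975 Ω

Final answer: 4.975 Ω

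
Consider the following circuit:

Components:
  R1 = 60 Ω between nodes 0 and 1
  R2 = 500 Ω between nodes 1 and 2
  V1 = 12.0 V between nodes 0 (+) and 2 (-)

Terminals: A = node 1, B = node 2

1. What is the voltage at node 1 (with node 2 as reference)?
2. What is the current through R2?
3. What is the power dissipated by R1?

Nodal analysis, taking node 2 as the 0 V reference.
Source V1 fixes V_0 = 12 V.
KCL at each unknown node (sum of currents leaving = 0; resistances in Ω):
  Node 1: (V_1 - 12)/60 + (V_1 - 0)/500 = 0
Collecting terms: 0.01867 × V_1 = 0.2  =>  V_1 = 10.71 V
Part 1:
  Read off the nodal solution: V_1 = 10.71 V
Part 2:
  I_R2 = (V_1 - V_2)/R2 = (10.71 - 0)/500 = 0.02143 A
  Magnitude: I_R2 = 0.02143 A
Part 3:
  I_R1 = (V_0 - V_1)/R1 = (12 - 10.71)/60 = 0.02143 A
  P_R1 = I_R1² × R1 = (0.02143)² × 60 = 0.02755 W

Final answers:
1. V_1 = 10.71 V
2. I_R2 = 0.02143 A
3. P_R1 = 0.02755 W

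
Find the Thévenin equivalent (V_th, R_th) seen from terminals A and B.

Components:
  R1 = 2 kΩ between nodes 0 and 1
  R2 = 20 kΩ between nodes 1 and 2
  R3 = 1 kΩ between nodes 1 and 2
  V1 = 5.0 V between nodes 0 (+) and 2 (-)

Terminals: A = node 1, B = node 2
Step 1 — V_th is the open-circuit voltage V_A - V_B (nothing connected across the terminals).
Nodal analysis, taking node 2 as the 0 V reference.
Source V1 fixes V_0 = 5 V.
KCL at each unknown node (sum of currents leaving = 0; resistances in Ω):
  Node 1: (V_1 - 5)/2000 + (V_1 - 0)/20000 + (V_1 - 0)/1000 = 0
Collecting terms: 0.00155 × V_1 = 0.0025  =>  V_1 = 1.613 V
V_th = V_1 - V_2 = 1.613 - 0 = 1.613 V
Step 2 — R_th: zero the source — replace V1 by a short circuit (node 2 merges into node 0) — and find the resistance seen between A (node 1) and B (node 0).
Reduce the network between node 1 (A) and node 0 (B) by series/parallel combination:
  Rp1 = R1 ‖ R2 ‖ R3 (parallel, all between nodes 0 and 1) = 1/(1/2000 + 1/20000 + 1/1000) = 645.2 Ω
R_th = 645.2 Ω

Final answer: V_th = 1.613 V, R_th = 645.2 Ω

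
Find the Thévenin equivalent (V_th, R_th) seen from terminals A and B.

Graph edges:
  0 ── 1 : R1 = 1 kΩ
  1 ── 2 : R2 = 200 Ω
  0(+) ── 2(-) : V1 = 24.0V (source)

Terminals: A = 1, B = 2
Step 1 — V_th is the open-circuit voltage V_A - V_B (nothing connected across the terminals).
Nodal analysis, taking node 2 as the 0 V reference.
Source V1 fixes V_0 = 24 V.
KCL at each unknown node (sum of currents leaving = 0; resistances in Ω):
  Node 1: (V_1 - 24)/1000 + (V_1 - 0)/200 = 0
Collecting terms: 0.006 × V_1 = 0.024  =>  V_1 = 4 V
V_th = V_1 - V_2 = 4 - 0 = 4 V
Step 2 — R_th: zero the source — replace V1 by a short circuit (node 2 merges into node 0) — and find the resistance seen between A (node 1) and B (node 0).
Reduce the network between node 1 (A) and node 0 (B) by series/parallel combination:
  Rp1 = R1 ‖ R2 (parallel, both between nodes 0 and 1) = 1/(1/1000 + 1/200) = 166.7 Ω
R_th = 166.7 Ω

Final answer: V_th = 4 V, R_th = 166.7 Ω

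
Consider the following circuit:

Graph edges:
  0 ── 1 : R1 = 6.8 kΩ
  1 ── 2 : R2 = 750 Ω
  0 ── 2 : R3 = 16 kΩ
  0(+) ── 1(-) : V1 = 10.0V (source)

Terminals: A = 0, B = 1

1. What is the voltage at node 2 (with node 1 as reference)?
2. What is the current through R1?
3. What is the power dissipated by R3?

Nodal analysis, taking node 1 as the 0 V reference.
Source V1 fixes V_0 = 10 V.
KCL at each unknown node (sum of currents leaving = 0; resistances in Ω):
  Node 2: (V_2 - 0)/750 + (V_2 - 10)/16000 = 0
Collecting terms: 0.001396 × V_2 = 0.000625  =>  V_2 = 0.4478 V
Part 1:
  Read off the nodal solution: V_2 = 0.4478 V
Part 2:
  I_R1 = (V_0 - V_1)/R1 = (10 - 0)/6800 = 0.001471 A
  Magnitude: I_R1 = 0.001471 A
Part 3:
  I_R3 = (V_0 - V_2)/R3 = (10 - 0.4478)/16000 = 0.000597 A
  P_R3 = I_R3² × R3 = (0.000597)² × 16000 = 0.005703 W

Final answers:
1. V_2 = 0.4478 V
2. I_R1 = 0.001471 A
3. P_R3 = 0.005703 W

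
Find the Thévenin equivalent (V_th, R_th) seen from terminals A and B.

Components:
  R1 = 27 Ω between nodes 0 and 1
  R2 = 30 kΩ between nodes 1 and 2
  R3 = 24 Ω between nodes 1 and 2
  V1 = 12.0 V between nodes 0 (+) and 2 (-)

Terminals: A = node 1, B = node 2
Step 1 — V_th is the open-circuit voltage V_A - V_B (nothing connected across the terminals).
Nodal analysis, taking node 2 as the 0 V reference.
Source V1 fixes V_0 = 12 V.
KCL at each unknown node (sum of currents leaving = 0; resistances in Ω):
  Node 1: (V_1 - 12)/27 + (V_1 - 0)/30000 + (V_1 - 0)/24 = 0
Collecting terms: 0.07874 × V_1 = 0.4444  =>  V_1 = 5.645 V
V_th = V_1 - V_2 = 5.645 - 0 = 5.645 V
Step 2 — R_th: zero the source — replace V1 by a short circuit (node 2 merges into node 0) — and find the resistance seen between A (node 1) and B (node 0).
Reduce the network between node 1 (A) and node 0 (B) by series/parallel combination:
  Rp1 = R1 ‖ R2 ‖ R3 (parallel, all between nodes 0 and 1) = 1/(1/27 + 1/30000 + 1/24) = 12.7 Ω
R_th = 12.7 Ω

Final answer: V_th = 5.645 V, R_th = 12.7 Ω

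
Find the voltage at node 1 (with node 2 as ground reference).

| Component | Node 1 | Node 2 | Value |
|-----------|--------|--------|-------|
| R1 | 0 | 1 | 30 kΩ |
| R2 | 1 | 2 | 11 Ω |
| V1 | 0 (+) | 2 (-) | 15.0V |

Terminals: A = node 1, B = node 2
Nodal analysis, taking node 2 as the 0 V reference.
Source V1 fixes V_0 = 15 V.
KCL at each unknown node (sum of currents leaving = 0; resistances in Ω):
  Node 1: (V_1 - 15)/30000 + (V_1 - 0)/11 = 0
Collecting terms: 0.09094 × V_1 = 0.0005  =>  V_1 = 0.005498 V
The requested potential is V_1 = 0.005498 V.

Final answer: V_1 = 0.005498 V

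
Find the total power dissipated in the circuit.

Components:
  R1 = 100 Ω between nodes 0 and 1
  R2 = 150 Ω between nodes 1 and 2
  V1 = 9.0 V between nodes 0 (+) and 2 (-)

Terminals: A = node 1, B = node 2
Nodal analysis, taking node 2 as the 0 V reference.
Source V1 fixes V_0 = 9 V.
KCL at each unknown node (sum of currents leaving = 0; resistances in Ω):
  Node 1: (V_1 - 9)/100 + (V_1 - 0)/150 = 0
Collecting terms: 0.01667 × V_1 = 0.09  =>  V_1 = 5.4 V
Power in each resistor, P = (ΔV)²/R:
  P_R1 = (9 - 5.4)²/100 = 0.1296 W
  P_R2 = (5.4 - 0)²/150 = 0.1944 W
P_total = P_R1 + P_R2 = 0.324 W

Final answer: 0.324 W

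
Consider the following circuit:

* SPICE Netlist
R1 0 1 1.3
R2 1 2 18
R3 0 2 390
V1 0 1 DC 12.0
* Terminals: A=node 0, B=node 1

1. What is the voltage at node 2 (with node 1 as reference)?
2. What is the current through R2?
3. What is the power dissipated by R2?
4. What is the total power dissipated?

Nodal analysis, taking node 1 as the 0 V reference.
Source V1 fixes V_0 = 12 V.
KCL at each unknown node (sum of currents leaving = 0; resistances in Ω):
  Node 2: (V_2 - 0)/18 + (V_2 - 12)/390 = 0
Collecting terms: 0.05812 × V_2 = 0.03077  =>  V_2 = 0.5294 V
Part 1:
  Read off the nodal solution: V_2 = 0.5294 V
Part 2:
  I_R2 = (V_1 - V_2)/R2 = (0 - 0.5294)/18 = -0.02941 A
  Magnitude: I_R2 = 0.02941 A
Part 3:
  I_R2 = (V_1 - V_2)/R2 = (0 - 0.5294)/18 = -0.02941 A
  P_R2 = I_R2² × R2 = (-0.02941)² × 18 = 0.01557 W
Part 4:
  Power in each resistor, P = (ΔV)²/R:
    P_R1 = (12 - 0)²/1.3 = 110.8 W
    P_R2 = (0 - 0.5294)²/18 = 0.01557 W
    P_R3 = (12 - 0.5294)²/390 = 0.3374 W
  P_total = P_R1 + P_R2 + P_R3 = 111.1 W

Final answers:
1. V_2 = 0.5294 V
2. I_R2 = 0.02941 A
3. P_R2 = 0.01557 W
4. P_total = 111.1 W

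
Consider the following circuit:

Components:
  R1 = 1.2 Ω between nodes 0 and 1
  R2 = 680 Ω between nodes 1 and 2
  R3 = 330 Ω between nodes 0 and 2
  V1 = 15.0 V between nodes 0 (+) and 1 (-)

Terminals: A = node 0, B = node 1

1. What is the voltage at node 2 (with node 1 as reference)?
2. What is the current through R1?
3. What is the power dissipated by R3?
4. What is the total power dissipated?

Nodal analysis, taking node 1 as the 0 V reference.
Source V1 fixes V_0 = 15 V.
KCL at each unknown node (sum of currents leaving = 0; resistances in Ω):
  Node 2: (V_2 - 0)/680 + (V_2 - 15)/330 = 0
Collecting terms: 0.004501 × V_2 = 0.04545  =>  V_2 = 10.1 V
Part 1:
  Read off the nodal solution: V_2 = 10.1 V
Part 2:
  I_R1 = (V_0 - V_1)/R1 = (15 - 0)/1.2 = 12.5 A
  Magnitude: I_R1 = 12.5 A
Part 3:
  I_R3 = (V_0 - V_2)/R3 = (15 - 10.1)/330 = 0.01485 A
  P_R3 = I_R3² × R3 = (0.01485)² × 330 = 0.07279 W
Part 4:
  Power in each resistor, P = (ΔV)²/R:
    P_R1 = (15 - 0)²/1.2 = 187.5 W
    P_R2 = (0 - 10.1)²/680 = 0.15 W
    P_R3 = (15 - 10.1)²/330 = 0.07279 W
  P_total = P_R1 + P_R2 + P_R3 = 187.7 W

Final answers:
1. V_2 = 10.1 V
2. I_R1 = 12.5 A
3. P_R3 = 0.07279 W
4. P_total = 187.7 W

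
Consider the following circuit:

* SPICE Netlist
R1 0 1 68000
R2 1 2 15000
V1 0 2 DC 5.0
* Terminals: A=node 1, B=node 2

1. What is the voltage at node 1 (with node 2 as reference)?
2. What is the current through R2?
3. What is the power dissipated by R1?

Nodal analysis, taking node 2 as the 0 V reference.
Source V1 fixes V_0 = 5 V.
KCL at each unknown node (sum of currents leaving = 0; resistances in Ω):
  Node 1: (V_1 - 5)/68000 + (V_1 - 0)/15000 = 0
Collecting terms: 0.00008137 × V_1 = 0.00007353  =>  V_1 = 0.9036 V
Part 1:
  Read off the nodal solution: V_1 = 0.9036 V
Part 2:
  I_R2 = (V_1 - V_2)/R2 = (0.9036 - 0)/15000 = 0.00006024 A
  Magnitude: I_R2 = 0.00006024 A
Part 3:
  I_R1 = (V_0 - V_1)/R1 = (5 - 0.9036)/68000 = 0.00006024 A
  P_R1 = I_R1² × R1 = (0.00006024)² × 68000 = 0.0002468 W

Final answers:
1. V_1 = 0.9036 V
2. I_R2 = 6.024e-05 A
3. P_R1 = 0.0002468 W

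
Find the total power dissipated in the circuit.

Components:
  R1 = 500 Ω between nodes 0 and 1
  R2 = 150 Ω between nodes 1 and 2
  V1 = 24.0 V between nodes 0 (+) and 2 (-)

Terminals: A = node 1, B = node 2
Nodal analysis, taking node 2 as the 0 V reference.
Source V1 fixes V_0 = 24 V.
KCL at each unknown node (sum of currents leaving = 0; resistances in Ω):
  Node 1: (V_1 - 24)/500 + (V_1 - 0)/150 = 0
Collecting terms: 0.008667 × V_1 = 0.048  =>  V_1 = 5.538 V
Power in each resistor, P = (ΔV)²/R:
  P_R1 = (24 - 5.538)²/500 = 0.6817 W
  P_R2 = (5.538 - 0)²/150 = 0.2045 W
P_total = P_R1 + P_R2 = 0.8862 W

Final answer: 0.8862 W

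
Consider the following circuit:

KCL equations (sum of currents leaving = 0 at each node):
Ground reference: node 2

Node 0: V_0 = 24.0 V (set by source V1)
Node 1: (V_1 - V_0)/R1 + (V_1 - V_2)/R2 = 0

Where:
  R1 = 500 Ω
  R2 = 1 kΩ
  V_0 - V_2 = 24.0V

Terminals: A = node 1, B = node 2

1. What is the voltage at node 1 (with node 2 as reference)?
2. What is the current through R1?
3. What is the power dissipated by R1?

Nodal analysis, taking node 2 as the 0 V reference.
Source V1 fixes V_0 = 24 V.
KCL at each unknown node (sum of currents leaving = 0; resistances in Ω):
  Node 1: (V_1 - 24)/500 + (V_1 - 0)/1000 = 0
Collecting terms: 0.003 × V_1 = 0.048  =>  V_1 = 16 V
Part 1:
  Read off the nodal solution: V_1 = 16 V
Part 2:
  I_R1 = (V_0 - V_1)/R1 = (24 - 16)/500 = 0.016 A
  Magnitude: I_R1 = 0.016 A
Part 3:
  I_R1 = (V_0 - V_1)/R1 = (24 - 16)/500 = 0.016 A
  P_R1 = I_R1² × R1 = (0.016)² × 500 = 0.128 W

Final answers:
1. V_1 = 16 V
2. I_R1 = 0.016 A
3. P_R1 = 0.128 W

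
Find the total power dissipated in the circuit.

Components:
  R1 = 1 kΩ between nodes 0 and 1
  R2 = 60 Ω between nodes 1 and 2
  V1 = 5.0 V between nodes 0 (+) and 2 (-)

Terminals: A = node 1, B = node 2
Nodal analysis, taking node 2 as the 0 V reference.
Source V1 fixes V_0 = 5 V.
KCL at each unknown node (sum of currents leaving = 0; resistances in Ω):
  Node 1: (V_1 - 5)/1000 + (V_1 - 0)/60 = 0
Collecting terms: 0.01767 × V_1 = 0.005  =>  V_1 = 0.283 V
Power in each resistor, P = (ΔV)²/R:
  P_R1 = (5 - 0.283)²/1000 = 0.02225 W
  P_R2 = (0.283 - 0)²/60 = 0.001335 W
P_total = P_R1 + P_R2 = 0.02358 W

Final answer: 0.02358 W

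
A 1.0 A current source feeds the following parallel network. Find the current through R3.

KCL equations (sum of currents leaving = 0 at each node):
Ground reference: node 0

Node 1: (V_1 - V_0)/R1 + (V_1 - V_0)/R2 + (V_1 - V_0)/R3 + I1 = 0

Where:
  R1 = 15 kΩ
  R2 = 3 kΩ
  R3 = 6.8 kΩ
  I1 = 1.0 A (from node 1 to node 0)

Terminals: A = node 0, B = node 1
All resistors sit directly between nodes 0 and 1, so they are in parallel and share one voltage V; the full source current 1 A splits among them.
1/R_par = 1/15000 + 1/3000 + 1/6800 = 0.0005471 S  =>  R_par = 1828 Ω
V = I × R_par = 1 × 1828 = 1828 V
I_R3 = V/R3 = 1828/6800 = 0.2688 A

Final answer: 0.2688 A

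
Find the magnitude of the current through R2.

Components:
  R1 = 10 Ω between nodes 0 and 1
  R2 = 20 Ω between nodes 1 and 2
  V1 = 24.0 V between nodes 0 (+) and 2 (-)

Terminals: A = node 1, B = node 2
Nodal analysis, taking node 2 as the 0 V reference.
Source V1 fixes V_0 = 24 V.
KCL at each unknown node (sum of currents leaving = 0; resistances in Ω):
  Node 1: (V_1 - 24)/10 + (V_1 - 0)/20 = 0
Collecting terms: 0.15 × V_1 = 2.4  =>  V_1 = 16 V
I_R2 = (V_1 - V_2)/R2 = (16 - 0)/20 = 0.8 A
|I_R2| = 0.8 A

Final answer: |I_R2| = 0.8 A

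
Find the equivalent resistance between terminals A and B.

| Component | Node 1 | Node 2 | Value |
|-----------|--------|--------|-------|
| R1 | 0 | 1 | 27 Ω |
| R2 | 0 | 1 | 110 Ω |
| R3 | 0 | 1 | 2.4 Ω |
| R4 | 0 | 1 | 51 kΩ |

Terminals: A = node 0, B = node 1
Reduce the network between node 0 (A) and node 1 (B) by series/parallel combination:
  Rp1 = R1 ‖ R2 ‖ R3 ‖ R4 (parallel, all between nodes 0 and 1) = 1/(1/27 + 1/110 + 1/2.4 + 1/51000) = 2.161 Ω
R_eq = 2.161 Ω

Final answer: 2.161 Ω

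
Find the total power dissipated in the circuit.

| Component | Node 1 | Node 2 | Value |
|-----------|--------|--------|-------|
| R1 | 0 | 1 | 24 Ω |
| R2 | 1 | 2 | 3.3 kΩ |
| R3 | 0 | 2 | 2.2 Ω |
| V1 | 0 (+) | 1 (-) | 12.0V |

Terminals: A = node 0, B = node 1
Nodal analysis, taking node 1 as the 0 V reference.
Source V1 fixes V_0 = 12 V.
KCL at each unknown node (sum of currents leaving = 0; resistances in Ω):
  Node 2: (V_2 - 0)/3300 + (V_2 - 12)/2.2 = 0
Collecting terms: 0.4548 × V_2 = 5.455  =>  V_2 = 11.99 V
Power in each resistor, P = (ΔV)²/R:
  P_R1 = (12 - 0)²/24 = 6 W
  P_R2 = (0 - 11.99)²/3300 = 0.04358 W
  P_R3 = (12 - 11.99)²/2.2 = 0.00002905 W
P_total = P_R1 + P_R2 + P_R3 = 6.044 W

Final answer: 6.044 W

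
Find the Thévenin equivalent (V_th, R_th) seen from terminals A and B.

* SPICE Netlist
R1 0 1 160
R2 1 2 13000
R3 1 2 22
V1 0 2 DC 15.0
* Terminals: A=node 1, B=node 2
Step 1 — V_th is the open-circuit voltage V_A - V_B (nothing connected across the terminals).
Nodal analysis, taking node 2 as the 0 V reference.
Source V1 fixes V_0 = 15 V.
KCL at each unknown node (sum of currents leaving = 0; resistances in Ω):
  Node 1: (V_1 - 15)/160 + (V_1 - 0)/13000 + (V_1 - 0)/22 = 0
Collecting terms: 0.05178 × V_1 = 0.09375  =>  V_1 = 1.81 V
V_th = V_1 - V_2 = 1.81 - 0 = 1.81 V
Step 2 — R_th: zero the source — replace V1 by a short circuit (node 2 merges into node 0) — and find the resistance seen between A (node 1) and B (node 0).
Reduce the network between node 1 (A) and node 0 (B) by series/parallel combination:
  Rp1 = R1 ‖ R2 ‖ R3 (parallel, all between nodes 0 and 1) = 1/(1/160 + 1/13000 + 1/22) = 19.31 Ω
R_th = 19.31 Ω

Final answer: V_th = 1.81 V, R_th = 19.31 Ω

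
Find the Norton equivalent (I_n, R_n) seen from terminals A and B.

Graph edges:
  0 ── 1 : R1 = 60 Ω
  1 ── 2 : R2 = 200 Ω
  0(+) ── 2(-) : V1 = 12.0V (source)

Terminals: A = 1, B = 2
Find the Thévenin equivalent first; then I_n = V_th/R_th and R_n = R_th.
Step 1 — V_th is the open-circuit voltage V_A - V_B (nothing connected across the terminals).
Nodal analysis, taking node 2 as the 0 V reference.
Source V1 fixes V_0 = 12 V.
KCL at each unknown node (sum of currents leaving = 0; resistances in Ω):
  Node 1: (V_1 - 12)/60 + (V_1 - 0)/200 = 0
Collecting terms: 0.02167 × V_1 = 0.2  =>  V_1 = 9.231 V
V_th = V_1 - V_2 = 9.231 - 0 = 9.231 V
Step 2 — R_th: zero the source — replace V1 by a short circuit (node 2 merges into node 0) — and find the resistance seen between A (node 1) and B (node 0).
Reduce the network between node 1 (A) and node 0 (B) by series/parallel combination:
  Rp1 = R1 ‖ R2 (parallel, both between nodes 0 and 1) = 1/(1/60 + 1/200) = 46.15 Ω
R_th = 46.15 Ω
I_n = V_th/R_th = 9.231/46.15 = 0.2 A, and R_n = R_th = 46.15 Ω

Final answer: I_n = 0.2 A, R_n = 46.15 Ω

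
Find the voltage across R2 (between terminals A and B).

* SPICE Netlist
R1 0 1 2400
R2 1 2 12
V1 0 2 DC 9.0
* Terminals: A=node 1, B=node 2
R1 and R2 are in series across V1 (node 0 → node 1 → node 2), and the output A–B is taken across R2, so this is a voltage divider.
Series current: I = V1/(R1 + R2) = 9/(2400 + 12) = 9/2412 = 0.003731 A
V_R2 = I × R2 = V1 × R2/(R1 + R2) = 9 × 12/2412 = 0.04478 V

Final answer: 0.04478 V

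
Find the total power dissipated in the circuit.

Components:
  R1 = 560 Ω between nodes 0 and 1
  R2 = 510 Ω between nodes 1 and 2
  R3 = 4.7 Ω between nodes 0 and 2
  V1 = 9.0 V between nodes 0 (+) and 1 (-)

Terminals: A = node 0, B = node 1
Nodal analysis, taking node 1 as the 0 V reference.
Source V1 fixes V_0 = 9 V.
KCL at each unknown node (sum of currents leaving = 0; resistances in Ω):
  Node 2: (V_2 - 0)/510 + (V_2 - 9)/4.7 = 0
Collecting terms: 0.2147 × V_2 = 1.915  =>  V_2 = 8.918 V
Power in each resistor, P = (ΔV)²/R:
  P_R1 = (9 - 0)²/560 = 0.1446 W
  P_R2 = (0 - 8.918)²/510 = 0.1559 W
  P_R3 = (9 - 8.918)²/4.7 = 0.001437 W
P_total = P_R1 + P_R2 + P_R3 = 0.302 W

Final answer: 0.302 W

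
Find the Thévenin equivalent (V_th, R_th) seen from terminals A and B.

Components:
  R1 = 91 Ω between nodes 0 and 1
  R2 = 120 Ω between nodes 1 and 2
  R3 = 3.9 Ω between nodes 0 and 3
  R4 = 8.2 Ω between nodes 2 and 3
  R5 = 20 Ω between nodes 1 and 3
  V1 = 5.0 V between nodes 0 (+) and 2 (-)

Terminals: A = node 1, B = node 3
Step 1 — V_th is the open-circuit voltage V_A - V_B (nothing connected across the terminals).
Nodal analysis, taking node 2 as the 0 V reference.
Source V1 fixes V_0 = 5 V.
KCL at each unknown node (sum of currents leaving = 0; resistances in Ω):
  Node 1: (V_1 - 5)/91 + (V_1 - 0)/120 + (V_1 - V_3)/20 = 0
  Node 3: (V_3 - 5)/3.9 + (V_3 - 0)/8.2 + (V_3 - V_1)/20 = 0
Collecting terms (coefficients in siemens):
  0.06932·V_1 - 0.05·V_3 = 0.05495
  0.4284·V_3 - 0.05·V_1 = 1.282
Determinant D = (0.06932)(0.4284) - (-0.05)(-0.05) = 0.0272
V_1 = [(0.05495)(0.4284) - (-0.05)(1.282)]/D = 3.223 V
V_3 = [(0.06932)(1.282) - (0.05495)(-0.05)]/D = 3.369 V
V_th = V_1 - V_3 = 3.223 - 3.369 = -0.1465 V
Step 2 — R_th: zero the source — replace V1 by a short circuit (node 2 merges into node 0) — and find the resistance seen between A (node 1) and B (node 3).
Reduce the network between node 1 (A) and node 3 (B) by series/parallel combination:
  Rp1 = R1 ‖ R2 (parallel, both between nodes 0 and 1) = 1/(1/91 + 1/120) = 51.75 Ω
  Rp2 = R3 ‖ R4 (parallel, both between nodes 0 and 3) = 1/(1/3.9 + 1/8.2) = 2.643 Ω
  Rs1 = Rp1 + Rp2 (series, joined only at node 0) = 51.75 + 2.643 = 54.4 Ω
  Rp3 = R5 ‖ Rs1 (parallel, both between nodes 1 and 3) = 1/(1/20 + 1/54.4) = 14.62 Ω
R_th = 14.62 Ω

Final answer: V_th = -0.1465 V, R_th = 14.62 Ω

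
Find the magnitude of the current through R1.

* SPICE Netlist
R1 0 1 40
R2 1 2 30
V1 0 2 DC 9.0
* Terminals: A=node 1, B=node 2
Nodal analysis, taking node 2 as the 0 V reference.
Source V1 fixes V_0 = 9 V.
KCL at each unknown node (sum of currents leaving = 0; resistances in Ω):
  Node 1: (V_1 - 9)/40 + (V_1 - 0)/30 = 0
Collecting terms: 0.05833 × V_1 = 0.225  =>  V_1 = 3.857 V
I_R1 = (V_0 - V_1)/R1 = (9 - 3.857)/40 = 0.1286 A
|I_R1| = 0.1286 A

Final answer: |I_R1| = 0.1286 A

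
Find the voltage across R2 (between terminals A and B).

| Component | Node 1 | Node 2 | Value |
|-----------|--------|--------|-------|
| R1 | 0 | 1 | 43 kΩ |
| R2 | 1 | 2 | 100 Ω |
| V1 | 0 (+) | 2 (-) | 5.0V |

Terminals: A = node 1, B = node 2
R1 and R2 are in series across V1 (node 0 → node 1 → node 2), and the output A–B is taken across R2, so this is a voltage divider.
Series current: I = V1/(R1 + R2) = 5/(43000 + 100) = 5/43100 = 0.000116 A
V_R2 = I × R2 = V1 × R2/(R1 + R2) = 5 × 100/43100 = 0.0116 V

Final answer: 0.0116 V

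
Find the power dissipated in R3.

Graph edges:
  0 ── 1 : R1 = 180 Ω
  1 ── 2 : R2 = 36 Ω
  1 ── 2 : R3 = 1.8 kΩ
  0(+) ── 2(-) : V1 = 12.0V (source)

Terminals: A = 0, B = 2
Nodal analysis, taking node 2 as the 0 V reference.
Source V1 fixes V_0 = 12 V.
KCL at each unknown node (sum of currents leaving = 0; resistances in Ω):
  Node 1: (V_1 - 12)/180 + (V_1 - 0)/36 + (V_1 - 0)/1800 = 0
Collecting terms: 0.03389 × V_1 = 0.06667  =>  V_1 = 1.967 V
I_R3 = (V_1 - V_2)/R3 = (1.967 - 0)/1800 = 0.001093 A
P_R3 = I_R3² × R3 = (0.001093)² × 1800 = 0.00215 W

Final answer: 0.00215 W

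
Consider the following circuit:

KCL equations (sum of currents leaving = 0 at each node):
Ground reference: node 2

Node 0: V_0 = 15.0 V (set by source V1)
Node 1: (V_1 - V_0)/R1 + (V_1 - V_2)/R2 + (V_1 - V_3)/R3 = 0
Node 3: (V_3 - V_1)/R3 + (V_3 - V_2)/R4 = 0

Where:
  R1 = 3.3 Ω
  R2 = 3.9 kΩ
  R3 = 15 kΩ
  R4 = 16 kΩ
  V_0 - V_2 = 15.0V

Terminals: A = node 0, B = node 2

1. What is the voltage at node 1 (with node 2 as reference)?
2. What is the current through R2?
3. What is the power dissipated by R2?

Nodal analysis, taking node 2 as the 0 V reference.
Source V1 fixes V_0 = 15 V.
KCL at each unknown node (sum of currents leaving = 0; resistances in Ω):
  Node 1: (V_1 - 15)/3.3 + (V_1 - 0)/3900 + (V_1 - V_3)/15000 = 0
  Node 3: (V_3 - V_1)/15000 + (V_3 - 0)/16000 = 0
Collecting terms (coefficients in siemens):
  0.3034·V_1 - 0.00006667·V_3 = 4.545
  0.0001292·V_3 - 0.00006667·V_1 = 0
Determinant D = (0.3034)(0.0001292) - (-0.00006667)(-0.00006667) = 0.00003918
V_1 = [(4.545)(0.0001292) - (-0.00006667)(0)]/D = 14.99 V
V_3 = [(0.3034)(0) - (4.545)(-0.00006667)]/D = 7.735 V
Part 1:
  Read off the nodal solution: V_1 = 14.99 V
Part 2:
  I_R2 = (V_1 - V_2)/R2 = (14.99 - 0)/3900 = 0.003842 A
  Magnitude: I_R2 = 0.003842 A
Part 3:
  I_R2 = (V_1 - V_2)/R2 = (14.99 - 0)/3900 = 0.003842 A
  P_R2 = I_R2² × R2 = (0.003842)² × 3900 = 0.05758 W

Final answers:
1. V_1 = 14.99 V
2. I_R2 = 0.003842 A
3. P_R2 = 0.05758 W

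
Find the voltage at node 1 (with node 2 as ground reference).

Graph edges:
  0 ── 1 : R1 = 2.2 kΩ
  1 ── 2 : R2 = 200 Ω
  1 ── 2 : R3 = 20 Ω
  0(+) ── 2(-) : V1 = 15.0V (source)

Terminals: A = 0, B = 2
Nodal analysis, taking node 2 as the 0 V reference.
Source V1 fixes V_0 = 15 V.
KCL at each unknown node (sum of currents leaving = 0; resistances in Ω):
  Node 1: (V_1 - 15)/2200 + (V_1 - 0)/200 + (V_1 - 0)/20 = 0
Collecting terms: 0.05545 × V_1 = 0.006818  =>  V_1 = 0.123 V
The requested potential is V_1 = 0.123 V.

Final answer: V_1 = 0.123 V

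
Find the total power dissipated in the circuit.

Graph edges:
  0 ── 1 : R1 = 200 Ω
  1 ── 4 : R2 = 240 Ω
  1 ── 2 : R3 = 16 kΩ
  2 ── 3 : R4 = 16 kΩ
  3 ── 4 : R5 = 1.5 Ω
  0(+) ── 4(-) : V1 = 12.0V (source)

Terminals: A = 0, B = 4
Nodal analysis, taking node 4 as the 0 V reference.
Source V1 fixes V_0 = 12 V.
KCL at each unknown node (sum of currents leaving = 0; resistances in Ω):
  Node 1: (V_1 - 12)/200 + (V_1 - 0)/240 + (V_1 - V_2)/16000 = 0
  Node 2: (V_2 - V_1)/16000 + (V_2 - V_3)/16000 = 0
  Node 3: (V_3 - V_2)/16000 + (V_3 - 0)/1.5 = 0
Collecting terms (coefficients in siemens):
  0.009229·V_1 - 0.0000625·V_2 = 0.06
  0.000125·V_2 - 0.0000625·V_1 - 0.0000625·V_3 = 0
  0.6667·V_3 - 0.0000625·V_2 = 0
Solving these 3 simultaneous equations (Gaussian elimination) gives:
  V_1 = 6.523 V, V_2 = 3.262 V, V_3 = 0.0003058 V
Power in each resistor, P = (ΔV)²/R:
  P_R1 = (12 - 6.523)²/200 = 0.15 W
  P_R2 = (6.523 - 0)²/240 = 0.1773 W
  P_R3 = (6.523 - 3.262)²/16000 = 0.0006648 W
  P_R4 = (3.262 - 0.0003058)²/16000 = 0.0006648 W
  P_R5 = (0.0003058 - 0)²/1.5 = 0.00000006233 W
P_total = P_R1 + P_R2 + P_R3 + P_R4 + P_R5 = 0.3286 W

Final answer: 0.3286 W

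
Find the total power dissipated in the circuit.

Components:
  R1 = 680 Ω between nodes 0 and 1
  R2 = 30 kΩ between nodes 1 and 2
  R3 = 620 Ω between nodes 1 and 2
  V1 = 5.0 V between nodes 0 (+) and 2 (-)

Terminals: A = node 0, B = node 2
Nodal analysis, taking node 2 as the 0 V reference.
Source V1 fixes V_0 = 5 V.
KCL at each unknown node (sum of currents leaving = 0; resistances in Ω):
  Node 1: (V_1 - 5)/680 + (V_1 - 0)/30000 + (V_1 - 0)/620 = 0
Collecting terms: 0.003117 × V_1 = 0.007353  =>  V_1 = 2.359 V
Power in each resistor, P = (ΔV)²/R:
  P_R1 = (5 - 2.359)²/680 = 0.01026 W
  P_R2 = (2.359 - 0)²/30000 = 0.0001855 W
  P_R3 = (2.359 - 0)²/620 = 0.008976 W
P_total = P_R1 + P_R2 + P_R3 = 0.01942 W

Final answer: 0.01942 W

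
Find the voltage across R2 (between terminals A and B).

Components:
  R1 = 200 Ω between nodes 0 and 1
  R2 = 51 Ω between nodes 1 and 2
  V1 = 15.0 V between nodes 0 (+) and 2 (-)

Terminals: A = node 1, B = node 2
R1 and R2 are in series across V1 (node 0 → node 1 → node 2), and the output A–B is taken across R2, so this is a voltage divider.
Series current: I = V1/(R1 + R2) = 15/(200 + 51) = 15/251 = 0.05976 A
V_R2 = I × R2 = V1 × R2/(R1 + R2) = 15 × 51/251 = 3.048 V

Final answer: 3.048 V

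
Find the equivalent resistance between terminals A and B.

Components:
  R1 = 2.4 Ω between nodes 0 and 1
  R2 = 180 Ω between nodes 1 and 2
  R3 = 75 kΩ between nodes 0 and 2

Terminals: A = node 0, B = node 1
Reduce the network between node 0 (A) and node 1 (B) by series/parallel combination:
  Rs1 = R3 + R2 (series, joined only at node 2) = 75000 + 180 = 75180 Ω
  Rp1 = R1 ‖ Rs1 (parallel, both between nodes 0 and 1) = 1/(1/2.4 + 1/75180) = 2.4 Ω
R_eq = 2.4 Ω

Final answer: 2.4 Ω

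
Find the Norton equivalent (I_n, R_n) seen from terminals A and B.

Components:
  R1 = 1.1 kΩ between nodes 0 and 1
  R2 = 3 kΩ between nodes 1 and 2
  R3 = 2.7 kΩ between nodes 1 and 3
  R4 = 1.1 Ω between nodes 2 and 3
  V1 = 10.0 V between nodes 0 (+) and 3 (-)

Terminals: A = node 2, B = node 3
Find the Thévenin equivalent first; then I_n = V_th/R_th and R_n = R_th.
Step 1 — V_th is the open-circuit voltage V_A - V_B (nothing connected across the terminals).
Nodal analysis, taking node 3 as the 0 V reference.
Source V1 fixes V_0 = 10 V.
KCL at each unknown node (sum of currents leaving = 0; resistances in Ω):
  Node 1: (V_1 - 10)/1100 + (V_1 - V_2)/3000 + (V_1 - 0)/2700 = 0
  Node 2: (V_2 - V_1)/3000 + (V_2 - 0)/1.1 = 0
Collecting terms (coefficients in siemens):
  0.001613·V_1 - 0.0003333·V_2 = 0.009091
  0.9094·V_2 - 0.0003333·V_1 = 0
Determinant D = (0.001613)(0.9094) - (-0.0003333)(-0.0003333) = 0.001467
V_1 = [(0.009091)(0.9094) - (-0.0003333)(0)]/D = 5.637 V
V_2 = [(0.001613)(0) - (0.009091)(-0.0003333)]/D = 0.002066 V
V_th = V_2 - V_3 = 0.002066 - 0 = 0.002066 V
Step 2 — R_th: zero the source — replace V1 by a short circuit (node 3 merges into node 0) — and find the resistance seen between A (node 2) and B (node 0).
Reduce the network between node 2 (A) and node 0 (B) by series/parallel combination:
  Rp1 = R1 ‖ R3 (parallel, both between nodes 0 and 1) = 1/(1/1100 + 1/2700) = 781.6 Ω
  Rs1 = R2 + Rp1 (series, joined only at node 1) = 3000 + 781.6 = 3782 Ω
  Rp2 = R4 ‖ Rs1 (parallel, both between nodes 0 and 2) = 1/(1/1.1 + 1/3782) = 1.1 Ω
R_th = 1.1 Ω
I_n = V_th/R_th = 0.002066/1.1 = 0.001879 A, and R_n = R_th = 1.1 Ω

Final answer: I_n = 0.001879 A, R_n = 1.1 Ω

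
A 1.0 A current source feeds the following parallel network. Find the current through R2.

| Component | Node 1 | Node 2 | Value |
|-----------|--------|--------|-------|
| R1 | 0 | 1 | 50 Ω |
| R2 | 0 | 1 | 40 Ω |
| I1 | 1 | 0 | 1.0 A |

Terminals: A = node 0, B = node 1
All resistors sit directly between nodes 0 and 1, so they are in parallel and share one voltage V; the full source current 1 A splits among them.
1/R_par = 1/50 + 1/40 = 0.045 S  =>  R_par = 22.22 Ω
V = I × R_par = 1 × 22.22 = 22.22 V
I_R2 = V/R2 = 22.22/40 = 0.5556 A

Final answer: 0.5556 A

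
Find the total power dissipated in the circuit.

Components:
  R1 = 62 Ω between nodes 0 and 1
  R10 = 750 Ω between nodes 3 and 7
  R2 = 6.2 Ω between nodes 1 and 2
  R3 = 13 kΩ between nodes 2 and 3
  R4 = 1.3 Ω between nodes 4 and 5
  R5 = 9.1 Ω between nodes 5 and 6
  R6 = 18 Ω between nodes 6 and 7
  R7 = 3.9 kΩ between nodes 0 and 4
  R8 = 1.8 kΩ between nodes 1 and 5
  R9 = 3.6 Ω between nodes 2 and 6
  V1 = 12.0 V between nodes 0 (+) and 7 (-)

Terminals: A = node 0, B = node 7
Nodal analysis, taking node 7 as the 0 V reference.
Source V1 fixes V_0 = 12 V.
KCL at each unknown node (sum of currents leaving = 0; resistances in Ω):
  Node 1: (V_1 - 12)/62 + (V_1 - V_2)/6.2 + (V_1 - V_5)/1800 = 0
  Node 2: (V_2 - V_1)/6.2 + (V_2 - V_3)/13000 + (V_2 - V_6)/3.6 = 0
  Node 3: (V_3 - V_2)/13000 + (V_3 - 0)/750 = 0
  Node 4: (V_4 - V_5)/1.3 + (V_4 - 12)/3900 = 0
  Node 5: (V_5 - V_4)/1.3 + (V_5 - V_6)/9.1 + (V_5 - V_1)/1800 = 0
  Node 6: (V_6 - V_5)/9.1 + (V_6 - 0)/18 + (V_6 - V_2)/3.6 = 0
Collecting terms (coefficients in siemens):
  0.178·V_1 - 0.1613·V_2 - 0.0005556·V_5 = 0.1935
  0.4391·V_2 - 0.1613·V_1 - 0.00007692·V_3 - 0.2778·V_6 = 0
  0.00141·V_3 - 0.00007692·V_2 = 0
  0.7695·V_4 - 0.7692·V_5 = 0.003077
  0.8797·V_5 - 0.0005556·V_1 - 0.7692·V_4 - 0.1099·V_6 = 0
  0.4432·V_6 - 0.2778·V_2 - 0.1099·V_5 = 0
Solving these 6 simultaneous equations (Gaussian elimination) gives:
  V_1 = 3.737 V, V_2 = 2.915 V, V_3 = 0.159 V, V_4 = 2.471 V
  V_5 = 2.468 V, V_6 = 2.439 V
Power in each resistor, P = (ΔV)²/R:
  P_R1 = (12 - 3.737)²/62 = 1.101 W
  P_R2 = (3.737 - 2.915)²/6.2 = 0.109 W
  P_R3 = (2.915 - 0.159)²/13000 = 0.0005845 W
  P_R4 = (2.471 - 2.468)²/1.3 = 0.000007761 W
  P_R5 = (2.468 - 2.439)²/9.1 = 0.00009022 W
  P_R6 = (2.439 - 0)²/18 = 0.3305 W
  P_R7 = (12 - 2.471)²/3900 = 0.02328 W
  P_R8 = (3.737 - 2.468)²/1800 = 0.0008956 W
  P_R9 = (2.915 - 2.439)²/3.6 = 0.06306 W
  P_R10 = (0.159 - 0)²/750 = 0.00003372 W
P_total = P_R1 + P_R2 + P_R3 + P_R4 + P_R5 + P_R6 + P_R7 + P_R8 + P_R9 + P_R10 = 1.629 W

Final answer: 1.629 W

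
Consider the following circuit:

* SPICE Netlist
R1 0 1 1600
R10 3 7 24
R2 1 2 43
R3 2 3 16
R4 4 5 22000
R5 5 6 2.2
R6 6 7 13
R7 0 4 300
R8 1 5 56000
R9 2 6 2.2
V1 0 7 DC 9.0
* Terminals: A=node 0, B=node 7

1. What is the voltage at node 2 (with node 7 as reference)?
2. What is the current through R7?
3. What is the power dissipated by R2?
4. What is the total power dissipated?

Nodal analysis, taking node 7 as the 0 V reference.
Source V1 fixes V_0 = 9 V.
KCL at each unknown node (sum of currents leaving = 0; resistances in Ω):
  Node 1: (V_1 - 9)/1600 + (V_1 - V_2)/43 + (V_1 - V_5)/56000 = 0
  Node 2: (V_2 - V_1)/43 + (V_2 - V_3)/16 + (V_2 - V_6)/2.2 = 0
  Node 3: (V_3 - V_2)/16 + (V_3 - 0)/24 = 0
  Node 4: (V_4 - V_5)/22000 + (V_4 - 9)/300 = 0
  Node 5: (V_5 - V_4)/22000 + (V_5 - V_6)/2.2 + (V_5 - V_1)/56000 = 0
  Node 6: (V_6 - V_5)/2.2 + (V_6 - 0)/13 + (V_6 - V_2)/2.2 = 0
Collecting terms (coefficients in siemens):
  0.0239·V_1 - 0.02326·V_2 - 0.00001786·V_5 = 0.005625
  0.5403·V_2 - 0.02326·V_1 - 0.0625·V_3 - 0.4545·V_6 = 0
  0.1042·V_3 - 0.0625·V_2 = 0
  0.003379·V_4 - 0.00004545·V_5 = 0.03
  0.4546·V_5 - 0.00001786·V_1 - 0.00004545·V_4 - 0.4545·V_6 = 0
  0.986·V_6 - 0.4545·V_2 - 0.4545·V_5 = 0
Solving these 6 simultaneous equations (Gaussian elimination) gives:
  V_1 = 0.2974 V, V_2 = 0.06368 V, V_3 = 0.03821 V, V_4 = 8.88 V
  V_5 = 0.05612 V, V_6 = 0.05523 V
Part 1:
  Read off the nodal solution: V_2 = 0.06368 V
Part 2:
  I_R7 = (V_0 - V_4)/R7 = (9 - 8.88)/300 = 0.0004011 A
  Magnitude: I_R7 = 0.0004011 A
Part 3:
  I_R2 = (V_1 - V_2)/R2 = (0.2974 - 0.06368)/43 = 0.005435 A
  P_R2 = I_R2² × R2 = (0.005435)² × 43 = 0.00127 W
Part 4:
  Power in each resistor, P = (ΔV)²/R:
    P_R1 = (9 - 0.2974)²/1600 = 0.04733 W
    P_R2 = (0.2974 - 0.06368)²/43 = 0.00127 W
    P_R3 = (0.06368 - 0.03821)²/16 = 0.00004055 W
    P_R4 = (8.88 - 0.05612)²/22000 = 0.003539 W
    P_R5 = (0.05612 - 0.05523)²/2.2 = 0.0000003615 W
    P_R6 = (0.05523 - 0)²/13 = 0.0002346 W
    P_R7 = (9 - 8.88)²/300 = 0.00004826 W
    P_R8 = (0.2974 - 0.05612)²/56000 = 0.000001039 W
    P_R9 = (0.06368 - 0.05523)²/2.2 = 0.00003249 W
    P_R10 = (0.03821 - 0)²/24 = 0.00006083 W
  P_total = P_R1 + P_R2 + P_R3 + P_R4 + P_R5 + P_R6 + P_R7 + P_R8 + P_R9 + P_R10 = 0.05256 W

Final answers:
1. V_2 = 0.06368 V
2. I_R7 = 0.0004011 A
3. P_R2 = 0.00127 W
4. P_total = 0.05256 W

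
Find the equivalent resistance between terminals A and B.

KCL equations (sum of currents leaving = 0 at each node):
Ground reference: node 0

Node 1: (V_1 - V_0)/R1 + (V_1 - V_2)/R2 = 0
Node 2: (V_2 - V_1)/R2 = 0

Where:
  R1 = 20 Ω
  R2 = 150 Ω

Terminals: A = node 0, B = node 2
Reduce the network between node 0 (A) and node 2 (B) by series/parallel combination:
  Rs1 = R1 + R2 (series, joined only at node 1) = 20 + 150 = 170 Ω
R_eq = 170 Ω

Final answer: 170 Ω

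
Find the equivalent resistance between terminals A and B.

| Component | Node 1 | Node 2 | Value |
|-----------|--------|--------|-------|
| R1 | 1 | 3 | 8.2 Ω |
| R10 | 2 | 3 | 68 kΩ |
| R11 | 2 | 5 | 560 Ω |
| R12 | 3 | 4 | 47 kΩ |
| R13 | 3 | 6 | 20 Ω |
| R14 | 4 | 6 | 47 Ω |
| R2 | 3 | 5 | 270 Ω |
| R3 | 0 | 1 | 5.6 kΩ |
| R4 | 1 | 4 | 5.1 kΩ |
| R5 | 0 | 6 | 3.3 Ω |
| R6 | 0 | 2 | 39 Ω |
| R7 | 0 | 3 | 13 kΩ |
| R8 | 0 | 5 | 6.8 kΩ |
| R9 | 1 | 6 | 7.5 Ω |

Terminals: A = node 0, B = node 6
The network is not a plain series/parallel combination. Inject a 1 A test current into terminal A (node 0) and return it from terminal B (node 6); then R_eq = V_A / (1 A).
Nodal analysis, taking node 6 as the 0 V reference.
Current source I_test pushes 1 A into node 0 and draws it out of node 6.
KCL at each unknown node (sum of currents leaving = 0; resistances in Ω):
  Node 0: (V_0 - V_1)/5600 + (V_0 - 0)/3.3 + (V_0 - V_2)/39 + (V_0 - V_3)/13000 + (V_0 - V_5)/6800 - 1 = 0
  Node 1: (V_1 - V_0)/5600 + (V_1 - V_3)/8.2 + (V_1 - V_4)/5100 + (V_1 - 0)/7.5 = 0
  Node 2: (V_2 - V_0)/39 + (V_2 - V_3)/68000 + (V_2 - V_5)/560 = 0
  Node 3: (V_3 - V_0)/13000 + (V_3 - V_1)/8.2 + (V_3 - V_2)/68000 + (V_3 - V_5)/270 + (V_3 - V_4)/47000 + (V_3 - 0)/20 = 0
  Node 4: (V_4 - V_1)/5100 + (V_4 - V_3)/47000 + (V_4 - 0)/47 = 0
  Node 5: (V_5 - V_0)/6800 + (V_5 - V_2)/560 + (V_5 - V_3)/270 = 0
Collecting terms (coefficients in siemens):
  0.3291·V_0 - 0.0001786·V_1 - 0.02564·V_2 - 0.00007692·V_3 - 0.0001471·V_5 = 1
  0.2557·V_1 - 0.0001786·V_0 - 0.122·V_3 - 0.0001961·V_4 = 0
  0.02744·V_2 - 0.02564·V_0 - 0.00001471·V_3 - 0.001786·V_5 = 0
  0.1758·V_3 - 0.00007692·V_0 - 0.122·V_1 - 0.00001471·V_2 - 0.00002128·V_4 - 0.003704·V_5 = 0
  0.02149·V_4 - 0.0001961·V_1 - 0.00002128·V_3 = 0
  0.005636·V_5 - 0.0001471·V_0 - 0.001786·V_2 - 0.003704·V_3 = 0
Solving these 6 simultaneous equations (Gaussian elimination) gives:
  V_0 = 3.284 V, V_1 = 0.02127 V, V_2 = 3.141 V, V_3 = 0.03978 V
  V_4 = 0.0002334 V, V_5 = 1.107 V
R_eq = V_0 / 1 A = 3.284 Ω

Final answer: 3.284 Ω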